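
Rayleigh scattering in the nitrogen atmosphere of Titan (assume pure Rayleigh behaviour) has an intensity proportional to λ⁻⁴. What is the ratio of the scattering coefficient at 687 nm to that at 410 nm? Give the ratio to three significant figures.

Rayleigh scattering ∝ λ⁻⁴, so the ratio of coefficients is the inverse fourth power of the wavelength ratio.
σ(687)/σ(410) = (410/687)⁴ = (0.5968)⁴ = 0.1269.

0.127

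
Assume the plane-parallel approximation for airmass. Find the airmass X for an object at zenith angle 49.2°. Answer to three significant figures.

X = sec z = 1/cos 49.2° = 1/0.6534 = 1.5304.

1.53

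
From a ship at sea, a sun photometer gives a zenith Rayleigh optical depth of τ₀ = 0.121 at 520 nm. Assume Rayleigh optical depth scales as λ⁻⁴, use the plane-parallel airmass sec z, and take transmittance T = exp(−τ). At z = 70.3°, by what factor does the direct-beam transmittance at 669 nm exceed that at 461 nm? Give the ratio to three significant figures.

Airmass: sec 70.3° = 2.9665.
τ(669 nm) = 0.121 × (520/669)⁴ × 2.9665 = 0.121 × 0.3650 × 2.9665 = 0.1310.
τ(461 nm) = 0.121 × (520/461)⁴ × 2.9665 = 0.121 × 1.6189 × 2.9665 = 0.5811.
T(669)/T(461) = exp(τ_B − τ_A) = exp(0.4501) = 1.5684.

1.57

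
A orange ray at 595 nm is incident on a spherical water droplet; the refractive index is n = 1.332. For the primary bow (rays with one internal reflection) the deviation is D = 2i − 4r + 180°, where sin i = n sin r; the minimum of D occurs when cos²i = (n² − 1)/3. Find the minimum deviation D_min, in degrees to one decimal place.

137.8°

cos²i = (1.77422 − 1)/3 = 0.25807; i = arccos(0.50801) = 59.469°.
sin r = sin 59.469°/1.332 = 0.64666; r = 40.290°.
D_min = 2·59.469° − 4·40.290° + 180° = 137.776°.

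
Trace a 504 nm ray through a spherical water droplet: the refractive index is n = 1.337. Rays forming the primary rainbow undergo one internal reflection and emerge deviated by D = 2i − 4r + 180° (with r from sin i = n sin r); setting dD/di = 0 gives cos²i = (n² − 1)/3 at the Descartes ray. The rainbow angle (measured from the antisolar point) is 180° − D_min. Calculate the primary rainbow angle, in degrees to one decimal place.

cos²i = (1.78757 − 1)/3 = 0.26252; i = arccos(0.51237) = 59.178°.
sin r = sin 59.178°/1.337 = 0.64231; r = 39.964°.
D_min = 2·59.178° − 4·39.964° + 180° = 138.500°.
Rainbow angle = 180° − D_min = 41.500°.

41.5°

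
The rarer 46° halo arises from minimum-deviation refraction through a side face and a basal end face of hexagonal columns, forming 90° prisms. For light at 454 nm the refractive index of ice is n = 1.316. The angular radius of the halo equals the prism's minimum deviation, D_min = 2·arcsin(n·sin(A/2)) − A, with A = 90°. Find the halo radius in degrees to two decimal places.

n·sin(A/2) = 1.316 × sin 45° = 1.316 × 0.7071 = 0.9306.
D_min = 2·arcsin(0.9306) − 90° = 2 × 68.521° − 90° = 47.042°.

47.04°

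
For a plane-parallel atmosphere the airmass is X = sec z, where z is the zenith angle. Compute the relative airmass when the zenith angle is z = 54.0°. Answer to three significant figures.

1.70

X = sec z = 1/cos 54.0° = 1/0.5878 = 1.7013.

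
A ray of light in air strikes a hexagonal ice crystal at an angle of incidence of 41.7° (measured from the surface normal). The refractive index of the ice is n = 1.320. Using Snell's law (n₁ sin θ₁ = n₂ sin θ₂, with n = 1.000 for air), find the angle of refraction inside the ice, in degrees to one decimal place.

Snell: sin θ_r = sin θ_i / n = sin 41.7° / 1.320 = 0.6652 / 1.320 = 0.5040.
θ_r = arcsin(0.5040) = 30.26°.

30.3°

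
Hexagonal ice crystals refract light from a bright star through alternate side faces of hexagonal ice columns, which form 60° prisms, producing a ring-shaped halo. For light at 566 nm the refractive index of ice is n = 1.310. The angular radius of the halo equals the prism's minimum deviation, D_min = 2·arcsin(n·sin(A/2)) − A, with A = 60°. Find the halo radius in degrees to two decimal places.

n·sin(A/2) = 1.310 × sin 30° = 1.310 × 0.5000 = 0.6550.
D_min = 2·arcsin(0.6550) − 60° = 2 × 40.920° − 60° = 21.839°.

21.84°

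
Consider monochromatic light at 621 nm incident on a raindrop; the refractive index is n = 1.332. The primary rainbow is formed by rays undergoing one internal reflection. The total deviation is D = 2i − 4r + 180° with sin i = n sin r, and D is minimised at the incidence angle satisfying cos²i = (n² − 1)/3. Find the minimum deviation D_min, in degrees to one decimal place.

cos²i = (1.77422 − 1)/3 = 0.25807; i = arccos(0.50801) = 59.469°.
sin r = sin 59.469°/1.332 = 0.64666; r = 40.290°.
D_min = 2·59.469° − 4·40.290° + 180° = 137.776°.

137.8°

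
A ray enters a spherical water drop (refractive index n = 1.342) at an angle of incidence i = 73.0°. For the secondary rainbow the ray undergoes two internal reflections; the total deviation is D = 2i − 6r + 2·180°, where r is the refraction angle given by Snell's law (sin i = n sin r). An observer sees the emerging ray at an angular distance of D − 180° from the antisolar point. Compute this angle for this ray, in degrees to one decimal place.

53.3°

sin r = sin 73.0° / 1.342 = 0.9563/1.342 = 0.7126; r = 45.45°.
D = 2·73.0° − 6·45.45° + 2·180° = 146.00° − 272.68° + 360° = 233.32°.
Angle from antisolar point = D − 180° = 53.32°.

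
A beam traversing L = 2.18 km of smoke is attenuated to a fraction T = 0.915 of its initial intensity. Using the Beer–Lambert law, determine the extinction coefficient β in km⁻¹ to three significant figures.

0.0407 km⁻¹

Beer–Lambert: T = exp(−βL) ⇒ β = −ln(T)/L = −ln(0.915)/2.18 = 0.0888/2.18 = 0.04075 km⁻¹.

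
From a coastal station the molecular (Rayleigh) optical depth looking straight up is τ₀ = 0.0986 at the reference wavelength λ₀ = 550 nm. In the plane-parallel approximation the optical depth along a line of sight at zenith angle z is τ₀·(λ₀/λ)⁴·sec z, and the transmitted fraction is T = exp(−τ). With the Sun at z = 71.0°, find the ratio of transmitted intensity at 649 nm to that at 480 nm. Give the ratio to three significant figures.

1.44

Airmass: sec 71.0° = 3.0716.
τ(649 nm) = 0.0986 × (550/649)⁴ × 3.0716 = 0.0986 × 0.5158 × 3.0716 = 0.1562.
τ(480 nm) = 0.0986 × (550/480)⁴ × 3.0716 = 0.0986 × 1.7238 × 3.0716 = 0.5221.
T(649)/T(480) = exp(τ_B − τ_A) = exp(0.3659) = 1.4417.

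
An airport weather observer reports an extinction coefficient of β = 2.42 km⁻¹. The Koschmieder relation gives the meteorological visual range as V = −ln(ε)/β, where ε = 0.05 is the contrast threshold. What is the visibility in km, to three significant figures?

V = −ln(0.05) / 2.42 = 2.996 / 2.42 = 1.2379 km.

1.24 km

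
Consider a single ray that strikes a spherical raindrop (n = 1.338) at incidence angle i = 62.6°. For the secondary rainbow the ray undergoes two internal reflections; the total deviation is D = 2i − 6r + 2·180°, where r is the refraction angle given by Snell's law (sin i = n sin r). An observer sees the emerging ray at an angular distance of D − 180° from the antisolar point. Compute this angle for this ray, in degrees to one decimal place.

sin r = sin 62.6° / 1.338 = 0.8878/1.338 = 0.6635; r = 41.57°.
D = 2·62.6° − 6·41.57° + 2·180° = 125.20° − 249.42° + 360° = 235.78°.
Angle from antisolar point = D − 180° = 55.78°.

55.8°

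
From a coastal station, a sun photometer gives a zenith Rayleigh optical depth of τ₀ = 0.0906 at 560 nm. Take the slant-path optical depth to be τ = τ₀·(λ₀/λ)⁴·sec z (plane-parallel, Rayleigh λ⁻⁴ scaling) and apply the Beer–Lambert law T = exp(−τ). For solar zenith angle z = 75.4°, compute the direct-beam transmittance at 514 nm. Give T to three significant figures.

0.603

sec 75.4° = 3.9672.
τ = 0.0906 × (560/514)⁴ × 3.9672 = 0.0906 × 1.4090 × 3.9672 = 0.5064.
T = exp(−0.5064) = 0.6027.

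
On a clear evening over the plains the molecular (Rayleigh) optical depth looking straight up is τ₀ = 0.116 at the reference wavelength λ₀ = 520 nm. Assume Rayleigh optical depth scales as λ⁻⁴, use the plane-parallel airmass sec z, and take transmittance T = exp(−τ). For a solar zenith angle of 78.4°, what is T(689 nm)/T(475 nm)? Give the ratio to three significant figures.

Airmass: sec 78.4° = 4.9732.
τ(689 nm) = 0.116 × (520/689)⁴ × 4.9732 = 0.116 × 0.3244 × 4.9732 = 0.1872.
τ(475 nm) = 0.116 × (520/475)⁴ × 4.9732 = 0.116 × 1.4363 × 4.9732 = 0.8286.
T(689)/T(475) = exp(τ_B − τ_A) = exp(0.6414) = 1.8992.

1.90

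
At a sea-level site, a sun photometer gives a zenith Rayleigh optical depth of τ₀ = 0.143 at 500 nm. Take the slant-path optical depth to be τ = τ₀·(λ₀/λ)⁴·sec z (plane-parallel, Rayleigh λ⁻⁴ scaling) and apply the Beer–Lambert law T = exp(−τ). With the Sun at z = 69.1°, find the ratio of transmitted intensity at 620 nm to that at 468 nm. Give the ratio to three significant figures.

Airmass: sec 69.1° = 2.8032.
τ(620 nm) = 0.143 × (500/620)⁴ × 2.8032 = 0.143 × 0.4230 × 2.8032 = 0.1696.
τ(468 nm) = 0.143 × (500/468)⁴ × 2.8032 = 0.143 × 1.3029 × 2.8032 = 0.5223.
T(620)/T(468) = exp(τ_B − τ_A) = exp(0.3527) = 1.4229.

1.42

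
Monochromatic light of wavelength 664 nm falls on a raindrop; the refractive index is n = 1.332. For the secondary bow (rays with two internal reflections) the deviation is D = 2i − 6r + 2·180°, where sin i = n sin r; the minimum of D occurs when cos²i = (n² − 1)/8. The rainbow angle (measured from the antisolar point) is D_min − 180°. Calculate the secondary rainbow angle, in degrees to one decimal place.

cos²i = (1.77422 − 1)/8 = 0.09678; i = arccos(0.31109) = 71.875°.
sin r = sin 71.875°/1.332 = 0.71350; r = 45.520°.
D_min = 2·71.875° − 6·45.520° + 360° = 230.628°.
Rainbow angle = D_min − 180° = 50.628°.

50.6°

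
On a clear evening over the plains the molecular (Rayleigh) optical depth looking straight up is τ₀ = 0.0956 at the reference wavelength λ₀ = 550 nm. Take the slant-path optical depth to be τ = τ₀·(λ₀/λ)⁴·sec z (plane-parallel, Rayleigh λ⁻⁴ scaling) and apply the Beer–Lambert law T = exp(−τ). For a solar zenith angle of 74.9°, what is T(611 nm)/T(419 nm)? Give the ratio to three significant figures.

Airmass: sec 74.9° = 3.8387.
τ(611 nm) = 0.0956 × (550/611)⁴ × 3.8387 = 0.0956 × 0.6566 × 3.8387 = 0.2410.
τ(419 nm) = 0.0956 × (550/419)⁴ × 3.8387 = 0.0956 × 2.9689 × 3.8387 = 1.0895.
T(611)/T(419) = exp(τ_B − τ_A) = exp(0.8486) = 2.3363.

2.34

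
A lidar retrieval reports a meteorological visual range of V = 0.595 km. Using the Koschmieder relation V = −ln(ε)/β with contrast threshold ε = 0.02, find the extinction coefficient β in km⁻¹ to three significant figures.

6.57 km⁻¹

β = −ln(0.02) / V = 3.912 / 0.595 = 6.5748 km⁻¹.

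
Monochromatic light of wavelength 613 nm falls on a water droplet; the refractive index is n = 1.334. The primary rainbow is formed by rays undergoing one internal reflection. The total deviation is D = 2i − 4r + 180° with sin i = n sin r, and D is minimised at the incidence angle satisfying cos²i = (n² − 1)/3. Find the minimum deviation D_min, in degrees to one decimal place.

cos²i = (1.77956 − 1)/3 = 0.25985; i = arccos(0.50976) = 59.352°.
sin r = sin 59.352°/1.334 = 0.64492; r = 40.159°.
D_min = 2·59.352° − 4·40.159° + 180° = 138.067°.

138.1°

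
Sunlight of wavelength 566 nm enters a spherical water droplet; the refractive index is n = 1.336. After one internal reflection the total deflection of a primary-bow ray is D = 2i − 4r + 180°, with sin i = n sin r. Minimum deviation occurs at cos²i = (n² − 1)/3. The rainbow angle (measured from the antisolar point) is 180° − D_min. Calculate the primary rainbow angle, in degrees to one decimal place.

cos²i = (1.78490 − 1)/3 = 0.26163; i = arccos(0.51150) = 59.236°.
sin r = sin 59.236°/1.336 = 0.64318; r = 40.029°.
D_min = 2·59.236° − 4·40.029° + 180° = 138.356°.
Rainbow angle = 180° − D_min = 41.644°.

41.6°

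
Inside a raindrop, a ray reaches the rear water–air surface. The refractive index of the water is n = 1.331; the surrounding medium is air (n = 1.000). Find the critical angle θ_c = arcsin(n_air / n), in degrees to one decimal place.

sin θ_c = n_air / n = 1.000 / 1.331 = 0.7513.
θ_c = arcsin(0.7513) = 48.70°.

48.7°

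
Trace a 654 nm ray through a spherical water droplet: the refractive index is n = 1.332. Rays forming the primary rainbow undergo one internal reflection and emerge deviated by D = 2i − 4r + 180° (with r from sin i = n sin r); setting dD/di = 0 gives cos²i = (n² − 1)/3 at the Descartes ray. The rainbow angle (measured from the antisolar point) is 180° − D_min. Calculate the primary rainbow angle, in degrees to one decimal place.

42.2°

cos²i = (1.77422 − 1)/3 = 0.25807; i = arccos(0.50801) = 59.469°.
sin r = sin 59.469°/1.332 = 0.64666; r = 40.290°.
D_min = 2·59.469° − 4·40.290° + 180° = 137.776°.
Rainbow angle = 180° − D_min = 42.224°.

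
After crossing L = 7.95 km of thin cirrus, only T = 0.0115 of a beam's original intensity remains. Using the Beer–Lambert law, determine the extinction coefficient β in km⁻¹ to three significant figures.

0.562 km⁻¹

Beer–Lambert: T = exp(−βL) ⇒ β = −ln(T)/L = −ln(0.0115)/7.95 = 4.4654/7.95 = 0.5617 km⁻¹.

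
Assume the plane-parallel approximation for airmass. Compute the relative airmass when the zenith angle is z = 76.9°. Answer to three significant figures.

X = sec z = 1/cos 76.9° = 1/0.2267 = 4.4121.

4.41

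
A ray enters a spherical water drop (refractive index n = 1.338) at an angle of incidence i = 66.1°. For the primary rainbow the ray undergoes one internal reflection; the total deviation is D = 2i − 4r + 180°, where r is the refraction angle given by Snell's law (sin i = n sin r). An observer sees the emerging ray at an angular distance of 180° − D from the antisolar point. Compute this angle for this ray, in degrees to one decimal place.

sin r = sin 66.1° / 1.338 = 0.9143/1.338 = 0.6833; r = 43.10°.
D = 2·66.1° − 4·43.10° + 180° = 132.20° − 172.41° + 180° = 139.79°.
Angle from antisolar point = 180° − D = 40.21°.

40.2°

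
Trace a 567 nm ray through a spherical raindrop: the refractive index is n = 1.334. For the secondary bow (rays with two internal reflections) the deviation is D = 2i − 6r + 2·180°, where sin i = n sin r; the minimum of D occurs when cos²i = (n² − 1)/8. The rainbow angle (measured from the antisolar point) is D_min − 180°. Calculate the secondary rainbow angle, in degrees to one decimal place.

cos²i = (1.77956 − 1)/8 = 0.09744; i = arccos(0.31216) = 71.810°.
sin r = sin 71.810°/1.334 = 0.71217; r = 45.411°.
D_min = 2·71.810° − 6·45.411° + 360° = 231.153°.
Rainbow angle = D_min − 180° = 51.153°.

51.2°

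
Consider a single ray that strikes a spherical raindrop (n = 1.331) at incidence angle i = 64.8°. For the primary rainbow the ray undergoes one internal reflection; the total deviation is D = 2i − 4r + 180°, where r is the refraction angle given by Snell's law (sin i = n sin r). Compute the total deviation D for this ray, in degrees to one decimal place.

138.3°

sin r = sin 64.8° / 1.331 = 0.9048/1.331 = 0.6798; r = 42.83°.
D = 2·64.8° − 4·42.83° + 180° = 129.60° − 171.32° + 180° = 138.28°.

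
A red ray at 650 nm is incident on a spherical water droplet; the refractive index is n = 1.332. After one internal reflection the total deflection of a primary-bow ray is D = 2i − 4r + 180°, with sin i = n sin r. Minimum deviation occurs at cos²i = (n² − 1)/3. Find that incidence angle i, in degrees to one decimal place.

cos²i = (1.332² − 1)/3 = (1.77422 − 1)/3 = 0.25807.
cos i = 0.50801, so i = 59.469°.

59.5°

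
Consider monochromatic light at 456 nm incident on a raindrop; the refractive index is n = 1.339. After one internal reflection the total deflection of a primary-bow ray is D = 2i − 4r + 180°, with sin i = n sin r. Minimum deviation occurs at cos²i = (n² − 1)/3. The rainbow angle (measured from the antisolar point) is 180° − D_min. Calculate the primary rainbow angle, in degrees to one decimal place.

41.2°

cos²i = (1.79292 − 1)/3 = 0.26431; i = arccos(0.51411) = 59.062°.
sin r = sin 59.062°/1.339 = 0.64057; r = 39.834°.
D_min = 2·59.062° − 4·39.834° + 180° = 138.786°.
Rainbow angle = 180° − D_min = 41.214°.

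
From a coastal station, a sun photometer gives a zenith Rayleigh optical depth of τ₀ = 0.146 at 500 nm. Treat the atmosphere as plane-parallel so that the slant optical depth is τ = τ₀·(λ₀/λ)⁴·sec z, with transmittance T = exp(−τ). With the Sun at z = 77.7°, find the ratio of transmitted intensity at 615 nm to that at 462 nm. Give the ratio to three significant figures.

Airmass: sec 77.7° = 4.6942.
τ(615 nm) = 0.146 × (500/615)⁴ × 4.6942 = 0.146 × 0.4369 × 4.6942 = 0.2994.
τ(462 nm) = 0.146 × (500/462)⁴ × 4.6942 = 0.146 × 1.3719 × 4.6942 = 0.9402.
T(615)/T(462) = exp(τ_B − τ_A) = exp(0.6408) = 1.8980.

1.90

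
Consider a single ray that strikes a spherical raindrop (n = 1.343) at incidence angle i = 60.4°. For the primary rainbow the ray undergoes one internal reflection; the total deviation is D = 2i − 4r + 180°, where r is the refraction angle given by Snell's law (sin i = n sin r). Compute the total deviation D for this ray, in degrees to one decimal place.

139.4°

sin r = sin 60.4° / 1.343 = 0.8695/1.343 = 0.6474; r = 40.35°.
D = 2·60.4° − 4·40.35° + 180° = 120.80° − 161.39° + 180° = 139.41°.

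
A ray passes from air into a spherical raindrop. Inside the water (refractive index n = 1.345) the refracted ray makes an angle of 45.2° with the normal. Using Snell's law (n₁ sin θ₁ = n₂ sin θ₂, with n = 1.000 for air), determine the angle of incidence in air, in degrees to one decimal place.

Snell: sin θ_i = n · sin θ_r = 1.345 × sin 45.2° = 1.345 × 0.7096 = 0.9544.
θ_i = arcsin(0.9544) = 72.63°.

72.6°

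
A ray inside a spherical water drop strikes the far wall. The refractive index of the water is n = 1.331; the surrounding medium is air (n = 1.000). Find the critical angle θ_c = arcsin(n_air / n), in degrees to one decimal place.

sin θ_c = n_air / n = 1.000 / 1.331 = 0.7513.
θ_c = arcsin(0.7513) = 48.70°.

48.7°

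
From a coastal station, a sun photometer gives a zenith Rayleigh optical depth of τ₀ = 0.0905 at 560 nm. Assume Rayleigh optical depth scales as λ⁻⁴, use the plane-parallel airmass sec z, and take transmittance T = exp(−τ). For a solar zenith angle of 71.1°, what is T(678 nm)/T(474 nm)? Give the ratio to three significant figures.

1.51

Airmass: sec 71.1° = 3.0872.
τ(678 nm) = 0.0905 × (560/678)⁴ × 3.0872 = 0.0905 × 0.4654 × 3.0872 = 0.1300.
τ(474 nm) = 0.0905 × (560/474)⁴ × 3.0872 = 0.0905 × 1.9482 × 3.0872 = 0.5443.
T(678)/T(474) = exp(τ_B − τ_A) = exp(0.4143) = 1.5133.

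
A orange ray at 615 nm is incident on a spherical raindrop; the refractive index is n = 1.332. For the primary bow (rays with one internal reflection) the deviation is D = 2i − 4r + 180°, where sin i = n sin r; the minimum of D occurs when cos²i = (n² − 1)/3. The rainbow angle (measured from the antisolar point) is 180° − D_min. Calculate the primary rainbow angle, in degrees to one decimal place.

42.2°

cos²i = (1.77422 − 1)/3 = 0.25807; i = arccos(0.50801) = 59.469°.
sin r = sin 59.469°/1.332 = 0.64666; r = 40.290°.
D_min = 2·59.469° − 4·40.290° + 180° = 137.776°.
Rainbow angle = 180° − D_min = 42.224°.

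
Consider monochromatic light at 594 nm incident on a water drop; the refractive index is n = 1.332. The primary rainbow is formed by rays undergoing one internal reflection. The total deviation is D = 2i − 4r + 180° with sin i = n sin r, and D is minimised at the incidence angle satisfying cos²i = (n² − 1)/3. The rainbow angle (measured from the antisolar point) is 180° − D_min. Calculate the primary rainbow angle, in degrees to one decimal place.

42.2°

cos²i = (1.77422 − 1)/3 = 0.25807; i = arccos(0.50801) = 59.469°.
sin r = sin 59.469°/1.332 = 0.64666; r = 40.290°.
D_min = 2·59.469° − 4·40.290° + 180° = 137.776°.
Rainbow angle = 180° − D_min = 42.224°.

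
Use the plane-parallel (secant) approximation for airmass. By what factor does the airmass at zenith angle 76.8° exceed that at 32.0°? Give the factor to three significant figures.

X(76.8°)/X(32.0°) = sec 76.8° / sec 32.0° = cos 32.0° / cos 76.8° = 0.8480/0.2284 = 3.7138.

3.71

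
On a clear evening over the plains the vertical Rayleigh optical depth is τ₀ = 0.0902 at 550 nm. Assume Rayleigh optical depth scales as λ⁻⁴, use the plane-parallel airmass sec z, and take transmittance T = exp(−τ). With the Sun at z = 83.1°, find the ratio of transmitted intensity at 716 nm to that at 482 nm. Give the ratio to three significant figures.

Airmass: sec 83.1° = 8.3238.
τ(716 nm) = 0.0902 × (550/716)⁴ × 8.3238 = 0.0902 × 0.3482 × 8.3238 = 0.2614.
τ(482 nm) = 0.0902 × (550/482)⁴ × 8.3238 = 0.0902 × 1.6954 × 8.3238 = 1.2729.
T(716)/T(482) = exp(τ_B − τ_A) = exp(1.0115) = 2.7497.

2.75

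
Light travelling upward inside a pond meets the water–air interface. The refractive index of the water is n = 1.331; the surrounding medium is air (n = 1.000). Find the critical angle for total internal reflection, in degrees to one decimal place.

sin θ_c = n_air / n = 1.000 / 1.331 = 0.7513.
θ_c = arcsin(0.7513) = 48.70°.

48.7°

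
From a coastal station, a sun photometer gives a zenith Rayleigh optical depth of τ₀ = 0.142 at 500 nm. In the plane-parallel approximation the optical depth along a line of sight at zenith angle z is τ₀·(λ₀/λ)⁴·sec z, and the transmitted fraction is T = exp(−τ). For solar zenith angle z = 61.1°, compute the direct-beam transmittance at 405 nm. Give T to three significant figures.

0.505

sec 61.1° = 2.0692.
τ = 0.142 × (500/405)⁴ × 2.0692 = 0.142 × 2.3231 × 2.0692 = 0.6826.
T = exp(−0.6826) = 0.5053.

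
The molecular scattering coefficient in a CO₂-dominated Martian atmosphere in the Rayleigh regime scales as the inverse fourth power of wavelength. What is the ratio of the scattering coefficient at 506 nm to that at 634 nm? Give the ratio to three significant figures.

Rayleigh scattering ∝ λ⁻⁴, so the ratio of coefficients is the inverse fourth power of the wavelength ratio.
σ(506)/σ(634) = (634/506)⁴ = (1.2530)⁴ = 2.465.

2.46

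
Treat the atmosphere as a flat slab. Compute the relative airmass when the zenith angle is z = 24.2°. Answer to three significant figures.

X = sec z = 1/cos 24.2° = 1/0.9121 = 1.0963.

1.10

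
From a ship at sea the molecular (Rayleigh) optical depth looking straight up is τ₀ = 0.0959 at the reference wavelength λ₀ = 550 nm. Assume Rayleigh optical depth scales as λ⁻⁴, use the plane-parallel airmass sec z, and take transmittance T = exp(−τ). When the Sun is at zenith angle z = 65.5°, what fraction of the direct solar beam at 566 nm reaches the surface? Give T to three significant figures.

0.814

sec 65.5° = 2.4114.
τ = 0.0959 × (550/566)⁴ × 2.4114 = 0.0959 × 0.8916 × 2.4114 = 0.2062.
T = exp(−0.2062) = 0.8137.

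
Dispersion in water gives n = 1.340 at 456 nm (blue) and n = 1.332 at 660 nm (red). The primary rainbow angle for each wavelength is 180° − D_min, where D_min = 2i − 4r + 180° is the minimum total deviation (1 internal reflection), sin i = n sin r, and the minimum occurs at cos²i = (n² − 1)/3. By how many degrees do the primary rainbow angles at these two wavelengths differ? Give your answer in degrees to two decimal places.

1.15°

At 456 nm (n = 1.340): cos²i = 0.26520 → i = 59.004°, r = 39.770°, D_min = 138.929°, rainbow angle = 41.071°.
At 660 nm (n = 1.332): cos²i = 0.25807 → i = 59.469°, r = 40.290°, D_min = 137.776°, rainbow angle = 42.224°.
Angular width = |41.071° − 42.224°| = 1.153°.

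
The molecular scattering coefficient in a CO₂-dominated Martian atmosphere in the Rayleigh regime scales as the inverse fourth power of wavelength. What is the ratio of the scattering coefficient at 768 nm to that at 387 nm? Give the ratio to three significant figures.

Rayleigh scattering ∝ λ⁻⁴, so the ratio of coefficients is the inverse fourth power of the wavelength ratio.
σ(768)/σ(387) = (387/768)⁴ = (0.5039)⁴ = 0.06448.

0.0645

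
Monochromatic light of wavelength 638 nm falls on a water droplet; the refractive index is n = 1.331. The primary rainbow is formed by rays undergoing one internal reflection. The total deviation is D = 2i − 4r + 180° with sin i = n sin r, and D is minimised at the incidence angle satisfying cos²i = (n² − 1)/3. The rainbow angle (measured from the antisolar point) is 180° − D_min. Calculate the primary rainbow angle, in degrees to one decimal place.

cos²i = (1.77156 − 1)/3 = 0.25719; i = arccos(0.50714) = 59.527°.
sin r = sin 59.527°/1.331 = 0.64753; r = 40.356°.
D_min = 2·59.527° − 4·40.356° + 180° = 137.630°.
Rainbow angle = 180° − D_min = 42.370°.

42.4°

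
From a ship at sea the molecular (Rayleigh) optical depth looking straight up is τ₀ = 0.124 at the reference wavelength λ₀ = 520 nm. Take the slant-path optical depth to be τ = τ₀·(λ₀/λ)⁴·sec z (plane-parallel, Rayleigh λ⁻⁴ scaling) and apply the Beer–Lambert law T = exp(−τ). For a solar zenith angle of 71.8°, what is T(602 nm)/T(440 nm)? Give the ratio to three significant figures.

1.74

Airmass: sec 71.8° = 3.2017.
τ(602 nm) = 0.124 × (520/602)⁴ × 3.2017 = 0.124 × 0.5567 × 3.2017 = 0.2210.
τ(440 nm) = 0.124 × (520/440)⁴ × 3.2017 = 0.124 × 1.9508 × 3.2017 = 0.7745.
T(602)/T(440) = exp(τ_B − τ_A) = exp(0.5535) = 1.7392.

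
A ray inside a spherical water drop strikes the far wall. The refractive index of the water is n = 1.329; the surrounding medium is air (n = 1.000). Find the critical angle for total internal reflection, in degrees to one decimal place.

48.8°

sin θ_c = n_air / n = 1.000 / 1.329 = 0.7524.
θ_c = arcsin(0.7524) = 48.80°.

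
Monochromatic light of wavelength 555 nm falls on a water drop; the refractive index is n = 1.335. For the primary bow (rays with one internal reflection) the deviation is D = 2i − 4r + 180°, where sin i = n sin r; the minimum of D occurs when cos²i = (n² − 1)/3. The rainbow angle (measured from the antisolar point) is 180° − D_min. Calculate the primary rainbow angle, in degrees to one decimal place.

41.8°

cos²i = (1.78222 − 1)/3 = 0.26074; i = arccos(0.51063) = 59.294°.
sin r = sin 59.294°/1.335 = 0.64405; r = 40.094°.
D_min = 2·59.294° − 4·40.094° + 180° = 138.212°.
Rainbow angle = 180° − D_min = 41.788°.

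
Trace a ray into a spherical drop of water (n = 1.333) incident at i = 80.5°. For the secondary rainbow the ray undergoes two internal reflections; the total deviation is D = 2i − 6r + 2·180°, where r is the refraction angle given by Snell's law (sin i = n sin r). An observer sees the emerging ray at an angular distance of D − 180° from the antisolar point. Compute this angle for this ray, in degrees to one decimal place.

54.7°

sin r = sin 80.5° / 1.333 = 0.9863/1.333 = 0.7399; r = 47.72°.
D = 2·80.5° − 6·47.72° + 2·180° = 161.00° − 286.34° + 360° = 234.66°.
Angle from antisolar point = D − 180° = 54.66°.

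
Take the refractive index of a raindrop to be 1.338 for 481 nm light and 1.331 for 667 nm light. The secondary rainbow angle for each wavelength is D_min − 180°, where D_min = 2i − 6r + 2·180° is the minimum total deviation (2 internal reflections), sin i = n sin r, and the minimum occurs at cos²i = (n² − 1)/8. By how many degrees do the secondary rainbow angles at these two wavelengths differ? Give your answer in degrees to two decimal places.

1.83°

At 481 nm (n = 1.338): cos²i = 0.09878 → i = 71.682°, r = 45.195°, D_min = 232.193°, rainbow angle = 52.193°.
At 667 nm (n = 1.331): cos²i = 0.09645 → i = 71.907°, r = 45.575°, D_min = 230.365°, rainbow angle = 50.365°.
Angular width = |52.193° − 50.365°| = 1.828°.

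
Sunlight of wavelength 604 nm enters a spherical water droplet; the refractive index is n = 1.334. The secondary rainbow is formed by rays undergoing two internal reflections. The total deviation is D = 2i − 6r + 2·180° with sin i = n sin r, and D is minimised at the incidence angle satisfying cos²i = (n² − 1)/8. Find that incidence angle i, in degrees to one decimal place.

71.8°

cos²i = (1.334² − 1)/8 = (1.77956 − 1)/8 = 0.09744.
cos i = 0.31216, so i = 71.810°.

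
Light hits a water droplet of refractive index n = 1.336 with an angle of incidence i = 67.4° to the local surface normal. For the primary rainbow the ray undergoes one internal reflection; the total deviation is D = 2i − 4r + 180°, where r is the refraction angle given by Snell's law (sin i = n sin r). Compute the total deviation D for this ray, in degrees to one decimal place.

140.0°

sin r = sin 67.4° / 1.336 = 0.9232/1.336 = 0.6910; r = 43.71°.
D = 2·67.4° − 4·43.71° + 180° = 134.80° − 174.85° + 180° = 139.95°.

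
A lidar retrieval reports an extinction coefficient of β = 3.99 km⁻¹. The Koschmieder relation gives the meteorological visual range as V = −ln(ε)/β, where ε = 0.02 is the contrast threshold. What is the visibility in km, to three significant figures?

0.980 km

V = −ln(0.02) / 3.99 = 3.912 / 3.99 = 0.9805 km.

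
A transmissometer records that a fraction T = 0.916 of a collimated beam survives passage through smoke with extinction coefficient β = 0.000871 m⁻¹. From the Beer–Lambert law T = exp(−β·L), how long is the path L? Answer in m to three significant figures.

101 m

Beer–Lambert: T = exp(−βL) ⇒ L = −ln(T)/β = −ln(0.916)/0.000871 = 0.0877/0.000871 = 100.7 m.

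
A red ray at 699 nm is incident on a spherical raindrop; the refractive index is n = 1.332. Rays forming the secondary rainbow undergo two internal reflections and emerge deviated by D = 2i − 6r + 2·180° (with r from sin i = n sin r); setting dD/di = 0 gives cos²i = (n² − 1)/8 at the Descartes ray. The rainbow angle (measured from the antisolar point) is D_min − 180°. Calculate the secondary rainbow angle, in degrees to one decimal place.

50.6°

cos²i = (1.77422 − 1)/8 = 0.09678; i = arccos(0.31109) = 71.875°.
sin r = sin 71.875°/1.332 = 0.71350; r = 45.520°.
D_min = 2·71.875° − 6·45.520° + 360° = 230.628°.
Rainbow angle = D_min − 180° = 50.628°.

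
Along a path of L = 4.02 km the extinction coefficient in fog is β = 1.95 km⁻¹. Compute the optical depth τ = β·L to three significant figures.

τ = β·L = 1.95 × 4.02 = 7.8390.

7.84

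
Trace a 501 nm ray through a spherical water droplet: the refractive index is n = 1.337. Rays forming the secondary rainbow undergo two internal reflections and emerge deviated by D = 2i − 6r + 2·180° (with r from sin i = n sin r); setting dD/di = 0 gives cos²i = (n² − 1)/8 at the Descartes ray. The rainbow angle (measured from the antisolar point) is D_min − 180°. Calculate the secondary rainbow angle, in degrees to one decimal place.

cos²i = (1.78757 − 1)/8 = 0.09845; i = arccos(0.31376) = 71.714°.
sin r = sin 71.714°/1.337 = 0.71017; r = 45.249°.
D_min = 2·71.714° − 6·45.249° + 360° = 231.934°.
Rainbow angle = D_min − 180° = 51.934°.

51.9°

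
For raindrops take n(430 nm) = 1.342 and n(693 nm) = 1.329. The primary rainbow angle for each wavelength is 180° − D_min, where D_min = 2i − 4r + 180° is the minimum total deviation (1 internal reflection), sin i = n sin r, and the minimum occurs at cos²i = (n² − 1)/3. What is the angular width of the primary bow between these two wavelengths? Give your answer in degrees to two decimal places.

At 430 nm (n = 1.342): cos²i = 0.26699 → i = 58.888°, r = 39.641°, D_min = 139.213°, rainbow angle = 40.787°.
At 693 nm (n = 1.329): cos²i = 0.25541 → i = 59.643°, r = 40.487°, D_min = 137.337°, rainbow angle = 42.663°.
Angular width = |40.787° − 42.663°| = 1.876°.

1.88°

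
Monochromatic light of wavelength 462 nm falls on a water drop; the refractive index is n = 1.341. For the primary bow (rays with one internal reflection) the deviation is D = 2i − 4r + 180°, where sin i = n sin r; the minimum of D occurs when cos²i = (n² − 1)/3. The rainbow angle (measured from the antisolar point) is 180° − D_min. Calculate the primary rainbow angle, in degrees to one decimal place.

cos²i = (1.79828 − 1)/3 = 0.26609; i = arccos(0.51584) = 58.946°.
sin r = sin 58.946°/1.341 = 0.63884; r = 39.705°.
D_min = 2·58.946° − 4·39.705° + 180° = 139.071°.
Rainbow angle = 180° − D_min = 40.929°.

40.9°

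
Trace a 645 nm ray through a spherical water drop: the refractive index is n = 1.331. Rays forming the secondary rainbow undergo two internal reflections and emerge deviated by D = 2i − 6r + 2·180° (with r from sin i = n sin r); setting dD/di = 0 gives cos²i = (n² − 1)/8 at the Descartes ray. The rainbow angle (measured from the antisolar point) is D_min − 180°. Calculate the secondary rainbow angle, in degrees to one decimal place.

cos²i = (1.77156 − 1)/8 = 0.09645; i = arccos(0.31056) = 71.907°.
sin r = sin 71.907°/1.331 = 0.71417; r = 45.575°.
D_min = 2·71.907° − 6·45.575° + 360° = 230.365°.
Rainbow angle = D_min − 180° = 50.365°.

50.4°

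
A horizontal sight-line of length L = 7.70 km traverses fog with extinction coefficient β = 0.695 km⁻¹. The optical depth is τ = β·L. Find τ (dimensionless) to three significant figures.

5.35

τ = β·L = 0.695 × 7.70 = 5.3515.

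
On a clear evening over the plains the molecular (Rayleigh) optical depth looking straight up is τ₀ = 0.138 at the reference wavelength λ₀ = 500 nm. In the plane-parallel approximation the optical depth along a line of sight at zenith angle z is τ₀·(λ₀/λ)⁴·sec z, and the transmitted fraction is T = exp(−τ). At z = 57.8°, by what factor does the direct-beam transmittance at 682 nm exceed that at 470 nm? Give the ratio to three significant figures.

Airmass: sec 57.8° = 1.8766.
τ(682 nm) = 0.138 × (500/682)⁴ × 1.8766 = 0.138 × 0.2889 × 1.8766 = 0.0748.
τ(470 nm) = 0.138 × (500/470)⁴ × 1.8766 = 0.138 × 1.2808 × 1.8766 = 0.3317.
T(682)/T(470) = exp(τ_B − τ_A) = exp(0.2569) = 1.2929.

1.29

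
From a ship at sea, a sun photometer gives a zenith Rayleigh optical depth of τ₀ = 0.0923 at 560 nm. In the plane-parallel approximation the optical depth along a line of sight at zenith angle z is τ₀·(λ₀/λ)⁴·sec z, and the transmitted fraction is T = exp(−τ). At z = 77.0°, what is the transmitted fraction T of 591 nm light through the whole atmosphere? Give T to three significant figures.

sec 77.0° = 4.4454.
τ = 0.0923 × (560/591)⁴ × 4.4454 = 0.0923 × 0.8061 × 4.4454 = 0.3308.
T = exp(−0.3308) = 0.7184.

0.718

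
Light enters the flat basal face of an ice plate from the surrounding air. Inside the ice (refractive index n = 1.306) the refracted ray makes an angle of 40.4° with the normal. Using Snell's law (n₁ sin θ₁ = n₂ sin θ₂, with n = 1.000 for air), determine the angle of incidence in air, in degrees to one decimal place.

57.8°

Snell: sin θ_i = n · sin θ_r = 1.306 × sin 40.4° = 1.306 × 0.6481 = 0.8464.
θ_i = arcsin(0.8464) = 57.83°.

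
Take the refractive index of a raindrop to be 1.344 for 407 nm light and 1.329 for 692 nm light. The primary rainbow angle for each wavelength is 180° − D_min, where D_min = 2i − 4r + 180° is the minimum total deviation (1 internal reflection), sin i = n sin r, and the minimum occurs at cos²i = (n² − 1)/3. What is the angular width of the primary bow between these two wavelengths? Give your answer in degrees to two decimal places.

At 407 nm (n = 1.344): cos²i = 0.26878 → i = 58.772°, r = 39.512°, D_min = 139.495°, rainbow angle = 40.505°.
At 692 nm (n = 1.329): cos²i = 0.25541 → i = 59.643°, r = 40.487°, D_min = 137.337°, rainbow angle = 42.663°.
Angular width = |40.505° − 42.663°| = 2.158°.

2.16°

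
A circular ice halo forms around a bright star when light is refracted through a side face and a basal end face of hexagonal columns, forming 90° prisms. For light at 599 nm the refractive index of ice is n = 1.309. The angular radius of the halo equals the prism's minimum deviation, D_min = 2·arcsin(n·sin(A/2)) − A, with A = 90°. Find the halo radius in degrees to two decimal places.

n·sin(A/2) = 1.309 × sin 45° = 1.309 × 0.7071 = 0.9256.
D_min = 2·arcsin(0.9256) − 90° = 2 × 67.759° − 90° = 45.519°.

45.52°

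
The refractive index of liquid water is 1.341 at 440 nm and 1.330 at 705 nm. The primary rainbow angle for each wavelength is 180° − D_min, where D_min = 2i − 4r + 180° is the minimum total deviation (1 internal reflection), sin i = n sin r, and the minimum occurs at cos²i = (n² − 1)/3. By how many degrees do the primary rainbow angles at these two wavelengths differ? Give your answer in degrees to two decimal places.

1.59°

At 440 nm (n = 1.341): cos²i = 0.26609 → i = 58.946°, r = 39.705°, D_min = 139.071°, rainbow angle = 40.929°.
At 705 nm (n = 1.330): cos²i = 0.25630 → i = 59.585°, r = 40.422°, D_min = 137.484°, rainbow angle = 42.516°.
Angular width = |40.929° − 42.516°| = 1.588°.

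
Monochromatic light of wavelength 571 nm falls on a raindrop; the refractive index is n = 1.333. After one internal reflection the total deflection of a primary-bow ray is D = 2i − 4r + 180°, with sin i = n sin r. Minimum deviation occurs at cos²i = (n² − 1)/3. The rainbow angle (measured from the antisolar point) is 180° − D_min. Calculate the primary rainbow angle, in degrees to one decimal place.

42.1°

cos²i = (1.77689 − 1)/3 = 0.25896; i = arccos(0.50888) = 59.410°.
sin r = sin 59.410°/1.333 = 0.64579; r = 40.225°.
D_min = 2·59.410° − 4·40.225° + 180° = 137.922°.
Rainbow angle = 180° − D_min = 42.078°.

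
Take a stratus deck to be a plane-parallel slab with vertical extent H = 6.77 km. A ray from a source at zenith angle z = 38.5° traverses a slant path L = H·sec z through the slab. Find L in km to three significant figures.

8.65 km

sec z = 1/cos 38.5° = 1.2778.
L = 6.77 × 1.2778 = 8.651 km.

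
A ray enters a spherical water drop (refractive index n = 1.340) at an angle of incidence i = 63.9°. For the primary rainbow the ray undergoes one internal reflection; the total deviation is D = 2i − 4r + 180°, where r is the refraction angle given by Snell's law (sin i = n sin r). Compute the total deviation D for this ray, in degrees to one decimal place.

139.5°

sin r = sin 63.9° / 1.340 = 0.8980/1.340 = 0.6702; r = 42.08°.
D = 2·63.9° − 4·42.08° + 180° = 127.80° − 168.32° + 180° = 139.48°.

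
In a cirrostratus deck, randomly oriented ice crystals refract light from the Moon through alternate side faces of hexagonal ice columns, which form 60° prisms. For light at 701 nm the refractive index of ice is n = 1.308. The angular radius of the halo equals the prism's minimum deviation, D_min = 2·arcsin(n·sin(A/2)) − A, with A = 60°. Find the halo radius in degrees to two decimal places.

n·sin(A/2) = 1.308 × sin 30° = 1.308 × 0.5000 = 0.6540.
D_min = 2·arcsin(0.6540) − 60° = 2 × 40.844° − 60° = 21.688°.

21.69°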